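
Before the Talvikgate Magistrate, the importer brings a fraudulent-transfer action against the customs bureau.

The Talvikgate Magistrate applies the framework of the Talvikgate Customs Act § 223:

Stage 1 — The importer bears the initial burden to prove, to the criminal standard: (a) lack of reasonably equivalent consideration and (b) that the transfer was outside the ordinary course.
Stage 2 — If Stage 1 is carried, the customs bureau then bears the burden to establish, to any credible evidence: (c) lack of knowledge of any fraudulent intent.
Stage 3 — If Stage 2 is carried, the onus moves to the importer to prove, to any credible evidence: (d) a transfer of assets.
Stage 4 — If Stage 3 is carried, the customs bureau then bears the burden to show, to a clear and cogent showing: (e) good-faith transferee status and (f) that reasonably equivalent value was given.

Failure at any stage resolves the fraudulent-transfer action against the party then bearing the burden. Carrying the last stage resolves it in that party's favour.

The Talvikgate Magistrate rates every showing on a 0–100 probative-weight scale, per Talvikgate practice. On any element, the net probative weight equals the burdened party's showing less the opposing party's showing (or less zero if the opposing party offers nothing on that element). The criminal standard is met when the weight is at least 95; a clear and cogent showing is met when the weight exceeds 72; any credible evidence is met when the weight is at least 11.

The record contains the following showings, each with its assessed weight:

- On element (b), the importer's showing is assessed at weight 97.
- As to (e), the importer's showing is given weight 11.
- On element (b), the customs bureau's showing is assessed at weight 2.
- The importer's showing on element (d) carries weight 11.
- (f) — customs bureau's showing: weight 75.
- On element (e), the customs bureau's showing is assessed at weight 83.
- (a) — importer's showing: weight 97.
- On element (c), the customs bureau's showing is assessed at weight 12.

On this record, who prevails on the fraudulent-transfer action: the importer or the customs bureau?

Stage 1 — burden on importer; standard: the criminal standard (weight is at least 95).
    (a): 97 ≥ 95 [met]
    (b): 97 − 2 = 95 ≥ 95 [met]
  Stage 1 is satisfied; the onus moves to the customs bureau.
Stage 2 — burden on customs bureau; standard: any credible evidence (weight is at least 11).
    (c): 12 ≥ 11 [met]
  The customs bureau carries Stage 2; the importer now bears the burden.
Stage 3 — burden on importer; standard: any credible evidence (weight is at least 11).
    (d): 11 ≥ 11 [met]
  Stage 3 is satisfied; the onus moves to the customs bureau.
Stage 4 — burden on customs bureau; standard: a clear and cogent showing (weight exceeds 72).
    (e): 83 − 11 = 72 ≤ 72 [not met]
    (f): 75 > 72 [met]
  Stage 4 not carried; the customs bureau fails its burden.
The analysis ends at Stage 4; the importer prevails.

importer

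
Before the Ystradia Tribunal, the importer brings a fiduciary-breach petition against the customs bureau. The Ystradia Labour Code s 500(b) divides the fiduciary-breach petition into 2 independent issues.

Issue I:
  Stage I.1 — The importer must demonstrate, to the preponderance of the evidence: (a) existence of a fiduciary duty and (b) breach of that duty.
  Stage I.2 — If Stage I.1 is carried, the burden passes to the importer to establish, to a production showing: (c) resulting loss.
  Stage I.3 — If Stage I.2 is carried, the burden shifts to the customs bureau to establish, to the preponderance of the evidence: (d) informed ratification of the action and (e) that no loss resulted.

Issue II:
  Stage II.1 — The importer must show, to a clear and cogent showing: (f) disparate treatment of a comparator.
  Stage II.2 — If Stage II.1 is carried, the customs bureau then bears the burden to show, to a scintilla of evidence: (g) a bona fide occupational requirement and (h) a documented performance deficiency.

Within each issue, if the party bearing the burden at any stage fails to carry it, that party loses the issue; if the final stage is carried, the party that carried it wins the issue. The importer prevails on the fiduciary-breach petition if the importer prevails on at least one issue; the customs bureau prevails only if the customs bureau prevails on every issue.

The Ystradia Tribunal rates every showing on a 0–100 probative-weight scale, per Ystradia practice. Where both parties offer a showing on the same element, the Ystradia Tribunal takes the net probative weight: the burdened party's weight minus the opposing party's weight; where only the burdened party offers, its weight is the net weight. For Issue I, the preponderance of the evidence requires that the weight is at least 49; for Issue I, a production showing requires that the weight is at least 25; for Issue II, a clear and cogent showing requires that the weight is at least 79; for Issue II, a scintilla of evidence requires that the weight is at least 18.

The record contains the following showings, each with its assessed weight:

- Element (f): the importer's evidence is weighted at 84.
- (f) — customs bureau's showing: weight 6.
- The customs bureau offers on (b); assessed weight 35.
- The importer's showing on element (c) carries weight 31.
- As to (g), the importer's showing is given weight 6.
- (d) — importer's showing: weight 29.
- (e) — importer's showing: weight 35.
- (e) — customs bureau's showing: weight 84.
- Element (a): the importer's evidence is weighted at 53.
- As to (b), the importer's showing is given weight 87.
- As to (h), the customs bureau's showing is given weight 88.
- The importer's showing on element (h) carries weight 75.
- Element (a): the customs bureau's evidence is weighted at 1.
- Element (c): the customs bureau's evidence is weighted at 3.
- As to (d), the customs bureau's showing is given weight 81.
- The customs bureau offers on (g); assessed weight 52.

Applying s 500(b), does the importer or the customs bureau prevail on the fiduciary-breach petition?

customs bureau

— Issue I —
At Stage I.1 the importer must meet the preponderance of the evidence (weight is at least 49): on (a) the weight is 53 less the opposing 1 gives net 52, ≥ 49, so (a) meets the standard; on (b) the weight is 87 less the opposing 35 gives net 52, which does reach 49, so (b) meets the standard.
  All elements met. The importer retains the burden for Stage I.2.
At Stage I.2 the importer must meet a production showing (weight is at least 25): on (c) the weight is 31 less the opposing 3 gives net 28, which does reach 25, so (c) meets the standard.
  The importer carries Stage I.2; the customs bureau now bears the burden.
At Stage I.3 the customs bureau must meet the preponderance of the evidence (weight is at least 49): on (d) the weight is 81 less the opposing 29 gives net 52, ≥ 49, so (d) meets the standard; on (e) the weight is 84 less the opposing 35 gives net 49, ≥ 49, so (e) meets the standard.
  All elements met at the final stage.
Every stage carried; the customs bureau prevails on this issue.
— Issue II —
At Stage II.1 the importer must meet a clear and cogent showing (weight is at least 79): on (f) the weight is 84 less the opposing 6 gives net 78, which does not reach 79, so (f) does not meet the standard.
  Not every element is met, so the importer fails to carry Stage II.1.
So the customs bureau prevails on this issue.
Per-issue: Issue I → customs bureau; Issue II → customs bureau. The importer must prevail on at least one issue; overall, the customs bureau prevails.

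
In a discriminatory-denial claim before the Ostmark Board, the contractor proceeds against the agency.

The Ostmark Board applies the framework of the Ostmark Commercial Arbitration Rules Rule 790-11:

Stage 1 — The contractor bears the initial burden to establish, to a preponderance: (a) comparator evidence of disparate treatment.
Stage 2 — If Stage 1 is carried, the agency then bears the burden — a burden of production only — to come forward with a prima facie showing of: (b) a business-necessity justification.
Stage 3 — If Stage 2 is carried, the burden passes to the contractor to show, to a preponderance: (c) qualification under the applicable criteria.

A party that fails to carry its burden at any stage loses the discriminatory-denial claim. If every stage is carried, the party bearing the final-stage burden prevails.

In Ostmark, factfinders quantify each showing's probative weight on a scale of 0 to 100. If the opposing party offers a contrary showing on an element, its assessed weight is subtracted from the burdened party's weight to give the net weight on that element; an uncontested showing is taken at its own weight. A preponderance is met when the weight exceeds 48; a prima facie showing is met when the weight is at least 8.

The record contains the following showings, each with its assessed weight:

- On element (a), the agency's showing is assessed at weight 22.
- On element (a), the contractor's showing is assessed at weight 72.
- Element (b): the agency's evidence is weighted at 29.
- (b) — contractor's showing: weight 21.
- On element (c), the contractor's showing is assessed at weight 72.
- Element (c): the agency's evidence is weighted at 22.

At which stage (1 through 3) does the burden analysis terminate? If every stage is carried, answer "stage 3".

stage 3

Stage 1 — burden on contractor; standard: a preponderance (weight exceeds 48).
    (a): 72 − 22 = 50 > 48 [met]
  Stage 1 carried; the burden shifts to the agency.
Stage 2 — burden on agency; standard: a prima facie showing (weight is at least 8).
    (b): 29 − 21 = 8 ≥ 8 [met]
  Stage 2 carried; the burden shifts to the contractor.
Stage 3 — burden on contractor; standard: a preponderance (weight exceeds 48).
    (c): 72 − 22 = 50 > 48 [met]
  Stage 3 carried; the final stage is satisfied.
All stages carried — the contractor prevails.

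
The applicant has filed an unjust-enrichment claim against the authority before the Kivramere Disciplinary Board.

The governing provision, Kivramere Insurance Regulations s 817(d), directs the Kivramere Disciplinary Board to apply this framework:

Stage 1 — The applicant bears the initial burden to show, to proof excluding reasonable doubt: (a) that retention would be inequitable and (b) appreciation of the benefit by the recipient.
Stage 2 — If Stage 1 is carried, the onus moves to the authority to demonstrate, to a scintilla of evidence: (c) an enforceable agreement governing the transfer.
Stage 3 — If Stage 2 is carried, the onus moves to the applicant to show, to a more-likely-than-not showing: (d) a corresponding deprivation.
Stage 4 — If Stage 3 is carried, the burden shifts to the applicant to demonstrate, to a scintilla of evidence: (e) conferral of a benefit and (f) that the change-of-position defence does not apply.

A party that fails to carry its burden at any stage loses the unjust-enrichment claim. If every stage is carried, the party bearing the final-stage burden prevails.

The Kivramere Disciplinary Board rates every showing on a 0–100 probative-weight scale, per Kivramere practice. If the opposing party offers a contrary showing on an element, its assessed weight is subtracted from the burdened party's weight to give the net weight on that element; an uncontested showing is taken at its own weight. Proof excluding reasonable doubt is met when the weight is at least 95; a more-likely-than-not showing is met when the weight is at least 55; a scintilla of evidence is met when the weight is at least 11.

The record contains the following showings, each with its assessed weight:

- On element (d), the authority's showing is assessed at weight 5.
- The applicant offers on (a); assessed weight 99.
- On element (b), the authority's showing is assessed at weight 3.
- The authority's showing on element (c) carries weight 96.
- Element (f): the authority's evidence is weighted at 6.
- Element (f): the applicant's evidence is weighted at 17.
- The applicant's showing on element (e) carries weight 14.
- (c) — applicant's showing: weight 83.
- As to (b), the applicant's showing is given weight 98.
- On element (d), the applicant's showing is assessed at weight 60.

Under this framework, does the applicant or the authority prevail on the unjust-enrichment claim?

applicant

Stage 1 — burden on applicant; standard: proof excluding reasonable doubt (weight is at least 95).
    (a): 99 ≥ 95 [met]
    (b): 98 − 3 = 95 ≥ 95 [met]
  The applicant carries Stage 1; the authority now bears the burden.
Stage 2 — burden on authority; standard: a scintilla of evidence (weight is at least 11).
    (c): 96 − 83 = 13 ≥ 11 [met]
  Stage 2 carried; the burden shifts to the applicant.
Stage 3 — burden on applicant; standard: a more-likely-than-not showing (weight is at least 55).
    (d): 60 − 5 = 55 ≥ 55 [met]
  All elements met. The applicant retains the burden for Stage 4.
Stage 4 — burden on applicant; standard: a scintilla of evidence (weight is at least 11).
    (e): 14 ≥ 11 [met]
    (f): 17 − 6 = 11 ≥ 11 [met]
  All elements met at the final stage.
All stages carried — the applicant prevails.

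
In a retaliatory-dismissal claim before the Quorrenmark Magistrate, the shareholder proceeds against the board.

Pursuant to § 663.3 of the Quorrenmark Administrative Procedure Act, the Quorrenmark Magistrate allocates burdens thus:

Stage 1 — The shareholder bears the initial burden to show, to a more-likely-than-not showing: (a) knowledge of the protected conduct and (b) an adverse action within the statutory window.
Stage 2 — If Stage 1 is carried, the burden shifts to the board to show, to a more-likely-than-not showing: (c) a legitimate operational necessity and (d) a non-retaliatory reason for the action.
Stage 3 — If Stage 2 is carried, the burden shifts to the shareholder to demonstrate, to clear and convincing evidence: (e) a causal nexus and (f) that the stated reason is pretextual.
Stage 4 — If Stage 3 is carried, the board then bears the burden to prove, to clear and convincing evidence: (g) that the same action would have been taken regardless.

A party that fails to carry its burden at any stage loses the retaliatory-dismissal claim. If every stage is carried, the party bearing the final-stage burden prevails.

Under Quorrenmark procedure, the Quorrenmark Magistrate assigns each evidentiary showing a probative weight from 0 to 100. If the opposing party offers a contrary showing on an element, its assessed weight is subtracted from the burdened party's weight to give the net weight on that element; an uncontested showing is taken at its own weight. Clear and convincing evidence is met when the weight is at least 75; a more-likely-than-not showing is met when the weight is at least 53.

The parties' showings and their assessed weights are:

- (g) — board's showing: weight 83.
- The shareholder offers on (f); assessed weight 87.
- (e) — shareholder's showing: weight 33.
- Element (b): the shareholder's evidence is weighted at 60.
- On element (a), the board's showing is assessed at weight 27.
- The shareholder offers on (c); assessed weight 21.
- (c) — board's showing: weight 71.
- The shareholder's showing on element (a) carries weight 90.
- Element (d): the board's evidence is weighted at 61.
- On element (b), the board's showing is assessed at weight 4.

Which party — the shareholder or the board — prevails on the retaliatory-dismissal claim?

Stage 1 — burden on shareholder; standard: a more-likely-than-not showing (weight is at least 53).
    (a): 90 − 27 = 63 ≥ 53 [met]
    (b): 60 − 4 = 56 ≥ 53 [met]
  Stage 1 is satisfied; the onus moves to the board.
Stage 2 — burden on board; standard: a more-likely-than-not showing (weight is at least 53).
    (c): 71 − 21 = 50 < 53 [not met]
    (d): 61 ≥ 53 [met]
  Stage 2 not carried; the board fails its burden.
So the shareholder prevails.

shareholder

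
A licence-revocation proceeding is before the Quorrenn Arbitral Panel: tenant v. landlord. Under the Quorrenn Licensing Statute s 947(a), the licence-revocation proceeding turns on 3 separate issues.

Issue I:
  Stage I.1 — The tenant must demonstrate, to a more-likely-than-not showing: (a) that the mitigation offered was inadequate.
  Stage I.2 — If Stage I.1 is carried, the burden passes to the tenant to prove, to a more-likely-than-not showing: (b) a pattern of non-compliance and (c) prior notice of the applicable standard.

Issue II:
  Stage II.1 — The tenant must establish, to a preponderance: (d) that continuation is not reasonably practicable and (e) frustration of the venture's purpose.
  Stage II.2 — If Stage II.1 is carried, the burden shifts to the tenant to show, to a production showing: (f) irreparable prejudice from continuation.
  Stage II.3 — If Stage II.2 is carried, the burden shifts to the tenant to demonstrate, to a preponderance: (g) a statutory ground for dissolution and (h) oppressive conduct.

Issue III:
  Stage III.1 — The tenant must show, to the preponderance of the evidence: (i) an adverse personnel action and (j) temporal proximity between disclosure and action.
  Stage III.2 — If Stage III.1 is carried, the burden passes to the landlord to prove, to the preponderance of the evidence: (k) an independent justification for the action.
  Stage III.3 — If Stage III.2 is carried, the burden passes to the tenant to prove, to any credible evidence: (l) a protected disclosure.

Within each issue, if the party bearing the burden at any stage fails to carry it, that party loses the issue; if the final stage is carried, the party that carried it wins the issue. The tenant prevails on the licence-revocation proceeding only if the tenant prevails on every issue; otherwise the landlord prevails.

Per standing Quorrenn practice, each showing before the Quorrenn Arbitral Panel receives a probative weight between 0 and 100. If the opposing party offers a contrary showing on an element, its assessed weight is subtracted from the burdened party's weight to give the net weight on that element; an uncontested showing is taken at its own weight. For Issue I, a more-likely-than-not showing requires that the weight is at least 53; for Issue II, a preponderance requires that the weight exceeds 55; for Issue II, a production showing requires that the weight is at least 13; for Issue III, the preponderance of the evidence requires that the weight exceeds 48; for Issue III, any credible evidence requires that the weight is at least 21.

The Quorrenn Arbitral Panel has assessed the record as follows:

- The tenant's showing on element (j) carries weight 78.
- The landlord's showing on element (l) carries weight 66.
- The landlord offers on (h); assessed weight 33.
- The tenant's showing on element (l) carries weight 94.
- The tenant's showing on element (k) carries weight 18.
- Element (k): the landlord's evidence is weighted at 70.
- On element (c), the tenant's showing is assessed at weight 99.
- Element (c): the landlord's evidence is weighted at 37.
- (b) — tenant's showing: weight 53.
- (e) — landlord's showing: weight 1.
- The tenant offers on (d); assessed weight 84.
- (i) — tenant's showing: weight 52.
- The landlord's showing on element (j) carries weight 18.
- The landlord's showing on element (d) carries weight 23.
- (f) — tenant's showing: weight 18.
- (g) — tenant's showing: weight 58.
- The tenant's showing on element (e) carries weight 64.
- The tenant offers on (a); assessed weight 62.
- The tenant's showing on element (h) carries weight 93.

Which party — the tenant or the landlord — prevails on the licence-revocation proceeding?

tenant

— Issue I —
Stage I.1 — burden on tenant; standard: a more-likely-than-not showing (weight is at least 53).
    (a): 62 ≥ 53 [met]
  Stage I.1 is satisfied; the tenant continues to bear the burden.
Stage I.2 — burden on tenant; standard: a more-likely-than-not showing (weight is at least 53).
    (b): 53 ≥ 53 [met]
    (c): 99 − 37 = 62 ≥ 53 [met]
  All elements met at the final stage.
All stages carried — the tenant prevails on this issue.
— Issue II —
Stage II.1 (tenant, a preponderance, weight exceeds 55): (d) net 84−23=61 > 55 — meets; (e) net 64−1=63 > 55 — meets.
  Stage II.1 carried; the burden remains with the tenant.
Stage II.2 (tenant, a production showing, weight is at least 13): (f) 18 ≥ 13 — meets.
  Stage II.2 carried; the burden remains with the tenant.
Stage II.3 (tenant, a preponderance, weight exceeds 55): (g) 58 > 55 — meets; (h) net 93−33=60 > 55 — meets.
  All elements met at the final stage.
All stages carried — the tenant prevails on this issue.
— Issue III —
Stage III.1 (tenant, the preponderance of the evidence, weight exceeds 48): (i) 52 > 48 — meets; (j) net 78−18=60 > 48 — meets.
  All elements met. The burden passes to the landlord.
Stage III.2 (landlord, the preponderance of the evidence, weight exceeds 48): (k) net 70−18=52 > 48 — meets.
  The landlord carries Stage III.2; the tenant now bears the burden.
Stage III.3 (tenant, any credible evidence, weight is at least 21): (l) net 94−66=28 ≥ 21 — meets.
  Stage III.3 carried; the final stage is satisfied.
With every stage satisfied, the tenant prevails on this issue.
Per-issue: Issue I → tenant; Issue II → tenant; Issue III → tenant. The tenant must prevail on every issue; overall, the tenant prevails.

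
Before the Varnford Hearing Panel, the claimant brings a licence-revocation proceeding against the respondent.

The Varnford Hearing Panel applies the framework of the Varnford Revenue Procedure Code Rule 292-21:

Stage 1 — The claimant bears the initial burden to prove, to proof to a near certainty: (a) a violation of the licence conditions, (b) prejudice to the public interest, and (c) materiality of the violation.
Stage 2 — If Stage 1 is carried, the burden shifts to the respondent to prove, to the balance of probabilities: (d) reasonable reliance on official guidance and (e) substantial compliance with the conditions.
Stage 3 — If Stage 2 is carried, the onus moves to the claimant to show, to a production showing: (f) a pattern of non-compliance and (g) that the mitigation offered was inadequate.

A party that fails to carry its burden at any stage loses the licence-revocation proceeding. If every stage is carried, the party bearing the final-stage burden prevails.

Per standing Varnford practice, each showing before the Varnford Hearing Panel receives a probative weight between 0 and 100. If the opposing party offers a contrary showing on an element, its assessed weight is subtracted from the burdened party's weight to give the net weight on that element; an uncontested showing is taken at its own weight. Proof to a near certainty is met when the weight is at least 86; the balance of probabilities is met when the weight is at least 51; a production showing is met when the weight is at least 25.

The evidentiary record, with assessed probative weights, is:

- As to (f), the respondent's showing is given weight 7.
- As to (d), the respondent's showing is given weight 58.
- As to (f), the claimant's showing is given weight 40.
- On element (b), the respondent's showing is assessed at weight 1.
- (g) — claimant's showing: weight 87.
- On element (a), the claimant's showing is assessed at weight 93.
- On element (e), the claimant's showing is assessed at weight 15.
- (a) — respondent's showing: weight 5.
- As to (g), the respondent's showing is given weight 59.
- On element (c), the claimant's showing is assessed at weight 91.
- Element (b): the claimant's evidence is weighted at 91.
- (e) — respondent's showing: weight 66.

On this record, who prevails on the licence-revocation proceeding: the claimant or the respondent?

claimant

At Stage 1 the claimant must meet proof to a near certainty (weight is at least 86): on (a) the weight is 93 less the opposing 5 gives net 88, which does reach 86, so (a) meets the standard; on (b) the weight is 91 less the opposing 1 gives net 90, which does reach 86, so (b) meets the standard; on (c) the weight is 91, ≥ 86, so (c) meets the standard.
  Stage 1 carried; the burden shifts to the respondent.
At Stage 2 the respondent must meet the balance of probabilities (weight is at least 51): on (d) the weight is 58, which does reach 51, so (d) meets the standard; on (e) the weight is 66 less the opposing 15 gives net 51, ≥ 51, so (e) meets the standard.
  Stage 2 carried; the burden shifts to the claimant.
At Stage 3 the claimant must meet a production showing (weight is at least 25): on (f) the weight is 40 less the opposing 7 gives net 33, which does reach 25, so (f) meets the standard; on (g) the weight is 87 less the opposing 59 gives net 28, ≥ 25, so (g) meets the standard.
  The claimant carries the last stage.
All stages carried — the claimant prevails.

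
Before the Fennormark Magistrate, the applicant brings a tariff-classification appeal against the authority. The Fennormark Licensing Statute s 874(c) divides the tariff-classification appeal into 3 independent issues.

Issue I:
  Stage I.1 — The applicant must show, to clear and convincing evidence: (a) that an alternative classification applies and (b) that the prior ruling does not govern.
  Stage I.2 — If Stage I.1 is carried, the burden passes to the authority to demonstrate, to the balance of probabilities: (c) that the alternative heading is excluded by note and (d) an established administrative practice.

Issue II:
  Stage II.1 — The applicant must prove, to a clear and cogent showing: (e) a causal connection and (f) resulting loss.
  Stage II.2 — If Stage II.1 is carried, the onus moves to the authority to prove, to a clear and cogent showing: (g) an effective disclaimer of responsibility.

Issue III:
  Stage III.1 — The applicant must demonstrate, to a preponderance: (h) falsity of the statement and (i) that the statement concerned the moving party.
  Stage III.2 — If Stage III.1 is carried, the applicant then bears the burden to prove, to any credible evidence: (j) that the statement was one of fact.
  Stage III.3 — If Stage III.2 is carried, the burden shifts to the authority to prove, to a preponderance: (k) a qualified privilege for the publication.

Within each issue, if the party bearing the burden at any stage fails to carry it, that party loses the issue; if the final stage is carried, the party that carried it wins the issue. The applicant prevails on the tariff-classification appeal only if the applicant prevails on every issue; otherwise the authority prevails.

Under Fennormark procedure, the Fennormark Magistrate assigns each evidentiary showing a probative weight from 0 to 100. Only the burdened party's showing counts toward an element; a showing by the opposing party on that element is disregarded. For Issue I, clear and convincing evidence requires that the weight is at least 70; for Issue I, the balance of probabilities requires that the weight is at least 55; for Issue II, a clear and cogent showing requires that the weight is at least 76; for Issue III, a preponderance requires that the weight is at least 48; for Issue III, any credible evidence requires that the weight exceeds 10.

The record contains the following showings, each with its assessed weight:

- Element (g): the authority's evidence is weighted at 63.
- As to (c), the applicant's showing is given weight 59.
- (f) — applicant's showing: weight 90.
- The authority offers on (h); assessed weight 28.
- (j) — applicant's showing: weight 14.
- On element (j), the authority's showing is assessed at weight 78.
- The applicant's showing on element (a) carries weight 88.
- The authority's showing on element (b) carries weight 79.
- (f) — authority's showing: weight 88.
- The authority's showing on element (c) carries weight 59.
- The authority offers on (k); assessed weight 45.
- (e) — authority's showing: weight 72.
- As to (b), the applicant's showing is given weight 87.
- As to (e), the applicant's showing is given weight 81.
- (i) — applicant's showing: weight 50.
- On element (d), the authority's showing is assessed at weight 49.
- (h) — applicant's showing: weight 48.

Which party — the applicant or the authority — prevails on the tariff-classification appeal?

— Issue I —
Stage I.1 — burden on applicant; standard: clear and convincing evidence (weight is at least 70).
    (a): 88 ≥ 70 [met]
    (b): 87 (authority's 79 disregarded) ≥ 70 [met]
  The applicant carries Stage I.1; the authority now bears the burden.
Stage I.2 — burden on authority; standard: the balance of probabilities (weight is at least 55).
    (c): 59 (applicant's 59 disregarded) ≥ 55 [met]
    (d): 49 < 55 [not met]
  Stage I.2 not carried; the authority fails its burden.
The analysis ends at Stage I.2; the applicant prevails on this issue.
— Issue II —
Stage II.1 (applicant, a clear and cogent showing, weight is at least 76): (e) 81 (authority's 72 disregarded) ≥ 76 — meets; (f) 90 (authority's 88 disregarded) ≥ 76 — meets.
  Stage II.1 carried; the burden shifts to the authority.
Stage II.2 (authority, a clear and cogent showing, weight is at least 76): (g) 63 < 76 — fails.
  The authority does not carry Stage II.2.
So the applicant prevails on this issue.
— Issue III —
At Stage III.1 the applicant must meet a preponderance (weight is at least 48): on (h) the weight is 48 (the authority's 28 is given no effect), which does reach 48, so (h) meets the standard; on (i) the weight is 50, ≥ 48, so (i) meets the standard.
  Stage III.1 carried; the burden remains with the applicant.
At Stage III.2 the applicant must meet any credible evidence (weight exceeds 10): on (j) the weight is 14 (the authority's 78 is given no effect), > 10, so (j) meets the standard.
  Stage III.2 carried; the burden shifts to the authority.
At Stage III.3 the authority must meet a preponderance (weight is at least 48): on (k) the weight is 45, which does not reach 48, so (k) does not meet the standard.
  Stage III.3 not carried; the authority fails its burden.
The applicant prevails on this issue.
Per-issue: Issue I → applicant; Issue II → applicant; Issue III → applicant. The applicant must prevail on every issue; overall, the applicant prevails.

applicant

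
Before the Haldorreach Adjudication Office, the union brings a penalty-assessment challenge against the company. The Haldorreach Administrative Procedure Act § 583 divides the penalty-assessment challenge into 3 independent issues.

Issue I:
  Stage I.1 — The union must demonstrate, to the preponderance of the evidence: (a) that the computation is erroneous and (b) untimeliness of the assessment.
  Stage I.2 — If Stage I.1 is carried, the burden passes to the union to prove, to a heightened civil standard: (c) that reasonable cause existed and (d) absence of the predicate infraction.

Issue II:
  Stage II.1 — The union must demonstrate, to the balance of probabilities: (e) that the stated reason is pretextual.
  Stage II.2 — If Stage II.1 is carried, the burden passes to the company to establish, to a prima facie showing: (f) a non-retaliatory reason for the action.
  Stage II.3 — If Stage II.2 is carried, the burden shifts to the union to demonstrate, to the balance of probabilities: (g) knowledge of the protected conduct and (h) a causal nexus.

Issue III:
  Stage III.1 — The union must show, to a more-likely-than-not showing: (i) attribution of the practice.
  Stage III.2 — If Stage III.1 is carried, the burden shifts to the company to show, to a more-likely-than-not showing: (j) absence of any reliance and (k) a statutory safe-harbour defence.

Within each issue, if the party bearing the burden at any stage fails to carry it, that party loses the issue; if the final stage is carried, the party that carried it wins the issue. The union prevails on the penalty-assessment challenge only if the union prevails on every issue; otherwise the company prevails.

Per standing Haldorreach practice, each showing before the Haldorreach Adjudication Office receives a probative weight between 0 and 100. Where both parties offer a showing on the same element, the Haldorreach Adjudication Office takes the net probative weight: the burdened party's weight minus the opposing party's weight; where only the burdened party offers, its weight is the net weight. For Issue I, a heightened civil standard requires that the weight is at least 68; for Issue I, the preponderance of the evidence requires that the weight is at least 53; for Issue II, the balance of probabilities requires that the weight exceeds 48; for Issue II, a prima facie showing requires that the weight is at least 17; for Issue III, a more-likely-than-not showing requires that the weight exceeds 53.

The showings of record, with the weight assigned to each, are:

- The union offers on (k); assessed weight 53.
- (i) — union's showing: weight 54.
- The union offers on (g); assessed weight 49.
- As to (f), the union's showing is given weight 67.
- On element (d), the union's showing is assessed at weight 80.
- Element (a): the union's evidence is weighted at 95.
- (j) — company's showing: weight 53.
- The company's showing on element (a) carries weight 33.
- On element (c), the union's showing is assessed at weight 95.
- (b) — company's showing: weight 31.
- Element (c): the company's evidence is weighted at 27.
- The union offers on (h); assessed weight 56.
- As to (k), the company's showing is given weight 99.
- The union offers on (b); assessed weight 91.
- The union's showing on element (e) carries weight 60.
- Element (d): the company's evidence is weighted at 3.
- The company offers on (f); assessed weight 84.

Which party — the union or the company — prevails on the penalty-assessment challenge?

— Issue I —
At Stage I.1 the union must meet the preponderance of the evidence (weight is at least 53): on (a) the weight is 95 less the opposing 33 gives net 62, ≥ 53, so (a) meets the standard; on (b) the weight is 91 less the opposing 31 gives net 60, which does reach 53, so (b) meets the standard.
  Stage I.1 is satisfied; the union continues to bear the burden.
At Stage I.2 the union must meet a heightened civil standard (weight is at least 68): on (c) the weight is 95 less the opposing 27 gives net 68, which does reach 68, so (c) meets the standard; on (d) the weight is 80 less the opposing 3 gives net 77, which does reach 68, so (d) meets the standard.
  Stage I.2 carried; the final stage is satisfied.
With every stage satisfied, the union prevails on this issue.
— Issue II —
Stage II.1 — burden on union; standard: the balance of probabilities (weight exceeds 48).
    (e): 60 > 48 [met]
  All elements met. The burden passes to the company.
Stage II.2 — burden on company; standard: a prima facie showing (weight is at least 17).
    (f): 84 − 67 = 17 ≥ 17 [met]
  Stage II.2 carried; the burden shifts to the union.
Stage II.3 — burden on union; standard: the balance of probabilities (weight exceeds 48).
    (g): 49 > 48 [met]
    (h): 56 > 48 [met]
  All elements met at the final stage.
With every stage satisfied, the union prevails on this issue.
— Issue III —
Stage III.1 (union, a more-likely-than-not showing, weight exceeds 53): (i) 54 > 53 — meets.
  Stage III.1 is satisfied; the onus moves to the company.
Stage III.2 (company, a more-likely-than-not showing, weight exceeds 53): (j) 53 ≤ 53 — fails; (k) net 99−53=46 ≤ 53 — fails.
  Stage III.2 not carried; the company fails its burden.
The union prevails on this issue.
Per-issue: Issue I → union; Issue II → union; Issue III → union. The union must prevail on every issue; overall, the union prevails.

union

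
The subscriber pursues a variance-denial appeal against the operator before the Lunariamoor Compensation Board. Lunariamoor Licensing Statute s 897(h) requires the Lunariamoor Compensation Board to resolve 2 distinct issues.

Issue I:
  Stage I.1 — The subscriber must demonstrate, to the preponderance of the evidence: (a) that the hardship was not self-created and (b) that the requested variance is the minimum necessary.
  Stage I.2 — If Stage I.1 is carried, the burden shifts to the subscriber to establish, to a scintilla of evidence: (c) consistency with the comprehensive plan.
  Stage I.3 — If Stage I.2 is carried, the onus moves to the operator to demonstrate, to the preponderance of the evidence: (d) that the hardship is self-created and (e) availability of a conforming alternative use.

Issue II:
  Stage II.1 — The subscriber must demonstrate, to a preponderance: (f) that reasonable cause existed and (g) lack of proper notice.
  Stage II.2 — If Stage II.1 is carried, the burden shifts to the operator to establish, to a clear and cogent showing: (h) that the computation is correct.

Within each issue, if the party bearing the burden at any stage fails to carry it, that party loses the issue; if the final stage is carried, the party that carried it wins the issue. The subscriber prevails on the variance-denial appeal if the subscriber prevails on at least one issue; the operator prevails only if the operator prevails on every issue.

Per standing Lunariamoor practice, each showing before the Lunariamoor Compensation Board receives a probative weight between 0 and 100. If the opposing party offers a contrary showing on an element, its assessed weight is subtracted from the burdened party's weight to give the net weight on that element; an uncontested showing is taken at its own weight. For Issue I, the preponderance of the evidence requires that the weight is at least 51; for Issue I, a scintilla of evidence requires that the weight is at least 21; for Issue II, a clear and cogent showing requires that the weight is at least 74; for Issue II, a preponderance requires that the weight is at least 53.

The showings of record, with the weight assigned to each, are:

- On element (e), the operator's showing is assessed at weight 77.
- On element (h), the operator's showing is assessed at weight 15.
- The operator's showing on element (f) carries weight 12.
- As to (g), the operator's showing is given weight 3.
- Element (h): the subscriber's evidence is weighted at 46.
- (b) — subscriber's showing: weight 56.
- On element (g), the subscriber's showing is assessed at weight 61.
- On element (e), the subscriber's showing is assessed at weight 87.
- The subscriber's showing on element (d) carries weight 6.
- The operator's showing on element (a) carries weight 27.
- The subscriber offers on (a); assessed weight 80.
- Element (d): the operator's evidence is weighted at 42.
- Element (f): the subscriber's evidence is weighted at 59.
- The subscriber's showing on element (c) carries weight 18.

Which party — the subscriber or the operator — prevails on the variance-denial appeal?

— Issue I —
At Stage I.1 the subscriber must meet the preponderance of the evidence (weight is at least 51): on (a) the weight is 80 less the opposing 27 gives net 53, ≥ 51, so (a) meets the standard; on (b) the weight is 56, which does reach 51, so (b) meets the standard.
  Stage I.1 carried; the burden remains with the subscriber.
At Stage I.2 the subscriber must meet a scintilla of evidence (weight is at least 21): on (c) the weight is 18, < 21, so (c) does not meet the standard.
  The subscriber does not carry Stage I.2.
So the operator prevails on this issue.
— Issue II —
Stage II.1 — burden on subscriber; standard: a preponderance (weight is at least 53).
    (f): 59 − 12 = 47 < 53 [not met]
    (g): 61 − 3 = 58 ≥ 53 [met]
  The subscriber does not carry Stage II.1.
The operator prevails on this issue.
Per-issue: Issue I → operator; Issue II → operator. The subscriber must prevail on at least one issue; overall, the operator prevails.

operator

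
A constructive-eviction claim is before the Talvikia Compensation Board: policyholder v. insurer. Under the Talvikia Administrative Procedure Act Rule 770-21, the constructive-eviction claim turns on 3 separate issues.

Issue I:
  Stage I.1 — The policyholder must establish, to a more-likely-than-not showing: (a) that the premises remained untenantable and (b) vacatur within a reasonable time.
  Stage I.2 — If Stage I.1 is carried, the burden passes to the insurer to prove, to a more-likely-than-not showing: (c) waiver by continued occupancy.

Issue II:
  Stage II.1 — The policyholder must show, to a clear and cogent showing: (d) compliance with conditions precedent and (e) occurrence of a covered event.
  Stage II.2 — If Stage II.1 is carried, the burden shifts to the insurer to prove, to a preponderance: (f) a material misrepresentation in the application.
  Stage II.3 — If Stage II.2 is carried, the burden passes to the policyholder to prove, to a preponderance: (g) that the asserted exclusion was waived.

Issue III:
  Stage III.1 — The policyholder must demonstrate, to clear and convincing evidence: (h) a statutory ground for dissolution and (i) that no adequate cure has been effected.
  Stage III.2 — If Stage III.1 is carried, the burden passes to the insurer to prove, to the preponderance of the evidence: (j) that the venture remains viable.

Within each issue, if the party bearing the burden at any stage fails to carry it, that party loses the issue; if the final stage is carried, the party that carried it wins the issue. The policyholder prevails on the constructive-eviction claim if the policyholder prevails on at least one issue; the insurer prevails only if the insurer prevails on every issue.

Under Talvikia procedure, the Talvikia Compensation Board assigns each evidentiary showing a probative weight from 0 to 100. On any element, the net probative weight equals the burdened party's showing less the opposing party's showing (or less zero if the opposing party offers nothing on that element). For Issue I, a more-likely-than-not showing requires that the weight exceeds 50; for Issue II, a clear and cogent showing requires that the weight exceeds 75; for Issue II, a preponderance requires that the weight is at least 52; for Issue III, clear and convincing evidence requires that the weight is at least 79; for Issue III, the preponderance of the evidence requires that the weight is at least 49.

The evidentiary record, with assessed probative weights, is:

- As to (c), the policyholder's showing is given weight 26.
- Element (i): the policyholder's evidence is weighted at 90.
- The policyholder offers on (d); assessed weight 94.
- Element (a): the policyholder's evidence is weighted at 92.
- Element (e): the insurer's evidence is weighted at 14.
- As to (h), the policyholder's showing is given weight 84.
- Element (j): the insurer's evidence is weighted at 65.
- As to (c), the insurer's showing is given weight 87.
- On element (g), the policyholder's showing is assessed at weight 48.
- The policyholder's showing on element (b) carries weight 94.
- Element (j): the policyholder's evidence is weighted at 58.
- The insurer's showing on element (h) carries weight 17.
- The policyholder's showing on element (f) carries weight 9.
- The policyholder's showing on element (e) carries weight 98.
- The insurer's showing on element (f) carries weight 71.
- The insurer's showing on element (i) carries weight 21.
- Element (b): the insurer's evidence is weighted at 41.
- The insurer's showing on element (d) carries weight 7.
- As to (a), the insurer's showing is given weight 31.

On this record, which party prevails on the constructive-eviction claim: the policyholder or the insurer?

— Issue I —
Stage I.1 — burden on policyholder; standard: a more-likely-than-not showing (weight exceeds 50).
    (a): 92 − 31 = 61 > 50 [met]
    (b): 94 − 41 = 53 > 50 [met]
  All elements met. The burden passes to the insurer.
Stage I.2 — burden on insurer; standard: a more-likely-than-not showing (weight exceeds 50).
    (c): 87 − 26 = 61 > 50 [met]
  Stage I.2 carried; the final stage is satisfied.
All stages carried — the insurer prevails on this issue.
— Issue II —
Stage II.1 (policyholder, a clear and cogent showing, weight exceeds 75): (d) net 94−7=87 > 75 — meets; (e) net 98−14=84 > 75 — meets.
  The policyholder carries Stage II.1; the insurer now bears the burden.
Stage II.2 (insurer, a preponderance, weight is at least 52): (f) net 71−9=62 ≥ 52 — meets.
  Stage II.2 carried; the burden shifts to the policyholder.
Stage II.3 (policyholder, a preponderance, weight is at least 52): (g) 48 < 52 — fails.
  Not every element is met, so the policyholder fails to carry Stage II.3.
So the insurer prevails on this issue.
— Issue III —
At Stage III.1 the policyholder must meet clear and convincing evidence (weight is at least 79): on (h) the weight is 84 less the opposing 17 gives net 67, which does not reach 79, so (h) does not meet the standard; on (i) the weight is 90 less the opposing 21 gives net 69, which does not reach 79, so (i) does not meet the standard.
  Stage III.1 not carried; the policyholder fails its burden.
The analysis ends at Stage III.1; the insurer prevails on this issue.
Per-issue: Issue I → insurer; Issue II → insurer; Issue III → insurer. The policyholder must prevail on at least one issue; overall, the insurer prevails.

insurer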